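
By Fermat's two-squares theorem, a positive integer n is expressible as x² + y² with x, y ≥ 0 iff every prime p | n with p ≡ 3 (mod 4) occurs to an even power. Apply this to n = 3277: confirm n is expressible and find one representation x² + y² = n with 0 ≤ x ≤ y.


Step 1: Factor n = 3277 = 29 · 113.
Step 2: Check the mod-4 condition on each prime factor: 29 ≡ 1 (mod 4), exponent 1; 113 ≡ 1 (mod 4), exponent 1.
All primes ≡ 3 (mod 4) appear to even exponent (or don't appear), so by the two-squares theorem n IS expressible as a sum of two squares.
Step 3: Build a representation. Here n = 29 · 113 is a product of primes ≡ 1 (mod 4). Each prime p ≡ 1 (mod 4) is itself a sum of two squares; find a² by testing p − a² for a perfect square:
  29: 29 − 1² = 28, 29 − 2² = 25 = 5² ⇒ 29 = 2² + 5².
  113: 113 − 1² = 112, 113 − 2² = 109, 113 − 3² = 104, 113 − 4² = 97, 113 − 5² = 88, 113 − 6² = 77, 113 − 7² = 64 = 8² ⇒ 113 = 7² + 8².
  Combine using the Brahmagupta–Fibonacci identity (a² + b²)(c² + d²) = (ac − bd)² + (ad + bc)² = (ac + bd)² + (ad − bc)²:
  29 · 113 = 3277: from (2² + 5²)(7² + 8²), take (2·7 − 5·8, 2·8 + 5·7) = (14 − 40, 16 + 35) = (-26, 51); dropping signs (only squares matter) gives (26, 51); check 26² + 51² = 676 + 2601 = 3277 ✓.
Step 4: Order so x ≤ y and verify: 26² + 51² = 676 + 2601 = 3277 = n. ✓

n = 3277 = 26² + 51² (one valid representation with x ≤ y).


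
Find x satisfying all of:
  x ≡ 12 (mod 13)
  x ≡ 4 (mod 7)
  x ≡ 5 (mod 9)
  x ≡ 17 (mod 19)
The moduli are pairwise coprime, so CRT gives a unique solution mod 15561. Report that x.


Product of moduli M = 13 · 7 · 9 · 19 = 15561.
Merge one congruence at a time:
  Start: x ≡ 12 (mod 13).
  Combine with x ≡ 4 (mod 7); new modulus lcm = 91.
    Write x = 12 + 13·t and substitute into x ≡ 4 (mod 7): 13·t ≡ 4 − 12 = -8 (mod 7).
    Reduce coefficients mod 7: 6·t ≡ 6 (mod 7).
    The inverse of 6 mod 7 is 6 (since 6·6 = 36 = 5·7 + 1), so t ≡ 6·6 = 36 ≡ 1 (mod 7).
    Then x = 12 + 13·1 = 25, valid modulo lcm(13, 7) = 91: x ≡ 25 (mod 91).
  Combine with x ≡ 5 (mod 9); new modulus lcm = 819.
    Write x = 25 + 91·t and substitute into x ≡ 5 (mod 9): 91·t ≡ 5 − 25 = -20 (mod 9).
    Reduce coefficients mod 9: 1·t ≡ 7 (mod 9).
    So t ≡ 7 (mod 9).
    Then x = 25 + 91·7 = 662, valid modulo lcm(91, 9) = 819: x ≡ 662 (mod 819).
  Combine with x ≡ 17 (mod 19); new modulus lcm = 15561.
    Write x = 662 + 819·t and substitute into x ≡ 17 (mod 19): 819·t ≡ 17 − 662 = -645 (mod 19).
    Reduce coefficients mod 19: 2·t ≡ 1 (mod 19).
    The inverse of 2 mod 19 is 10 (since 2·10 = 20 = 1·19 + 1), so t ≡ 10·1 = 10 ≡ 10 (mod 19).
    Then x = 662 + 819·10 = 8852, valid modulo lcm(819, 19) = 15561: x ≡ 8852 (mod 15561).
Verify against each original: 8852 mod 13 = 12, 8852 mod 7 = 4, 8852 mod 9 = 5, 8852 mod 19 = 17.

x ≡ 8852 (mod 15561).


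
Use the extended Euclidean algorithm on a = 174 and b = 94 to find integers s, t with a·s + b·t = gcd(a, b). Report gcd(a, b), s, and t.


Euclidean algorithm on (174, 94) — divide until remainder is 0:
  174 = 1 · 94 + 80
  94 = 1 · 80 + 14
  80 = 5 · 14 + 10
  14 = 1 · 10 + 4
  10 = 2 · 4 + 2
  4 = 2 · 2 + 0
gcd(174, 94) = 2.
Track Bezout coefficients alongside the remainders: start with r₀ = 174 = a·1 + b·0 (s = 1, t = 0) and r₁ = 94 = a·0 + b·1 (s = 0, t = 1); each new remainder r_{k+1} = r_{k-1} − q_k·r_k inherits s_{k+1} = s_{k-1} − q_k·s_k, t_{k+1} = t_{k-1} − q_k·t_k, so r_k = a·s_k + b·t_k at every step:
  q = 1: r = 80, s = 1 − 1·0 = 1, t = 0 − 1·1 = -1  (check: 174·1 + 94·(-1) = 80)
  q = 1: r = 14, s = 0 − 1·1 = -1, t = 1 − 1·(-1) = 2  (check: 174·(-1) + 94·2 = 14)
  q = 5: r = 10, s = 1 − 5·(-1) = 6, t = -1 − 5·2 = -11  (check: 174·6 + 94·(-11) = 10)
  q = 1: r = 4, s = -1 − 1·6 = -7, t = 2 − 1·(-11) = 13  (check: 174·(-7) + 94·13 = 4)
  q = 2: r = 2, s = 6 − 2·(-7) = 20, t = -11 − 2·13 = -37  (check: 174·20 + 94·(-37) = 2)
The row with r = 2 (the gcd) gives the Bezout coefficients s = 20, t = -37.
Result: 174 · (20) + 94 · (-37) = 2.

gcd(174, 94) = 2; s = 20, t = -37 (check: 174·20 + 94·(-37) = 2).


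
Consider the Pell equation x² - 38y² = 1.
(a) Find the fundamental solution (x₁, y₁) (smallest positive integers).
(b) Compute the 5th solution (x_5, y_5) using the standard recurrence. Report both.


Step 1: Find the fundamental solution (x₁, y₁) of x² - 38y² = 1.
  Expand √38 as a continued fraction. a₀ = ⌊√38⌋ = 6; iterate m_{k+1} = d_k·a_k − m_k, d_{k+1} = (38 − m_{k+1}²)/d_k, a_{k+1} = ⌊(a₀ + m_{k+1})/d_{k+1}⌋ (starting m₀ = 0, d₀ = 1), with convergents p_k = a_k·p_{k-1} + p_{k-2}, q_k = a_k·q_{k-1} + q_{k-2} (p₋₁ = 1, q₋₁ = 0):
  k = 0: a₀ = 6; p₀/q₀ = 6/1; p₀² − 38·q₀² = 36 − 38 = -2.
  k = 1: m = 6, d = 2, a = ⌊(6 + 6)/2⌋ = 6; p/q = (6·6 + 1)/(6·1 + 0) = 37/6; p² − 38·q² = 1369 − 1368 = 1.
  The first convergent with p² − 38·q² = 1 gives the fundamental solution (x₁, y₁) = (37, 6).
Step 2: Apply the recurrence (x_{n+1}, y_{n+1}) = (x₁x_n + 38y₁y_n, x₁y_n + y₁x_n) repeatedly.
  From (x_1, y_1) = (37, 6): x_2 = 37·37 + 38·6·6 = 2737; y_2 = 37·6 + 6·37 = 444.
  From (x_2, y_2) = (2737, 444): x_3 = 37·2737 + 38·6·444 = 202501; y_3 = 37·444 + 6·2737 = 32850.
  From (x_3, y_3) = (202501, 32850): x_4 = 37·202501 + 38·6·32850 = 14982337; y_4 = 37·32850 + 6·202501 = 2430456.
  From (x_4, y_4) = (14982337, 2430456): x_5 = 37·14982337 + 38·6·2430456 = 1108490437; y_5 = 37·2430456 + 6·14982337 = 179820894.
Step 3: Verify x_5² - 38·y_5² = 1228751048920450969 - 1228751048920450968 = 1 (should be 1). ✓

(x_1, y_1) = (37, 6); (x_5, y_5) = (1108490437, 179820894).


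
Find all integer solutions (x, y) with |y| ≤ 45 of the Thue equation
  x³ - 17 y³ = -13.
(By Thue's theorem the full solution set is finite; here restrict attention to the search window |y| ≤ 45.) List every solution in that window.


The equation is x³ - 17y³ = -13. For fixed y, x³ = 17·y³ − 13, so a solution requires the RHS to be a perfect cube.
Strategy: iterate y from -45 to 45, compute RHS = 17·y³ − 13, and check whether it is a (positive or negative) perfect cube.
Check small values of y:
  y = 0: RHS = -13 is not a perfect cube.
  y = 1: RHS = 4 is not a perfect cube.
  y = -1: RHS = -30 is not a perfect cube.
  y = 2: RHS = 123 is not a perfect cube.
  y = -2: RHS = -149 is not a perfect cube.
  y = 3: RHS = 446 is not a perfect cube.
  y = -3: RHS = -472 is not a perfect cube.
Continuing the search up to |y| = 45 finds no solutions either.
No (x, y) in the scanned range satisfies the equation.

No integer solutions with |y| ≤ 45.


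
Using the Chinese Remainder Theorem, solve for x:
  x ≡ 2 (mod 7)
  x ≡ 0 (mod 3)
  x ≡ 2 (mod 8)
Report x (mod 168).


Moduli 7, 3, 8 are pairwise coprime; by CRT there is a unique solution modulo M = 7 · 3 · 8 = 168.
Solve pairwise, accumulating the modulus:
  Start with x ≡ 2 (mod 7).
  Combine with x ≡ 0 (mod 3): since gcd(7, 3) = 1, we get a unique residue mod 21.
    Write x = 2 + 7·t and substitute into x ≡ 0 (mod 3): 7·t ≡ 0 − 2 = -2 (mod 3).
    Reduce coefficients mod 3: 1·t ≡ 1 (mod 3).
    So t ≡ 1 (mod 3).
    Then x = 2 + 7·1 = 9, valid modulo lcm(7, 3) = 21: x ≡ 9 (mod 21).
  Combine with x ≡ 2 (mod 8): since gcd(21, 8) = 1, we get a unique residue mod 168.
    Write x = 9 + 21·t and substitute into x ≡ 2 (mod 8): 21·t ≡ 2 − 9 = -7 (mod 8).
    Reduce coefficients mod 8: 5·t ≡ 1 (mod 8).
    The inverse of 5 mod 8 is 5 (since 5·5 = 25 = 3·8 + 1), so t ≡ 5·1 = 5 ≡ 5 (mod 8).
    Then x = 9 + 21·5 = 114, valid modulo lcm(21, 8) = 168: x ≡ 114 (mod 168).
Verify: 114 mod 7 = 2 ✓, 114 mod 3 = 0 ✓, 114 mod 8 = 2 ✓.

x ≡ 114 (mod 168).


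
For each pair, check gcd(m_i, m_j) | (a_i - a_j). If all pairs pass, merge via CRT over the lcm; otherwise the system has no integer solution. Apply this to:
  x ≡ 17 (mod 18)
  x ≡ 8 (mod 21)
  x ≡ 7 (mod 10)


Moduli 18, 21, 10 are not pairwise coprime, so CRT works modulo lcm(m_i) when all pairwise compatibility conditions hold.
Pairwise compatibility: gcd(m_i, m_j) must divide a_i - a_j for every pair.
Merge one congruence at a time:
  Start: x ≡ 17 (mod 18).
  Combine with x ≡ 8 (mod 21): gcd(18, 21) = 3; 8 - 17 = -9, which IS divisible by 3, so compatible.
    Write x = 17 + 18·t and substitute into x ≡ 8 (mod 21): 18·t ≡ 8 − 17 = -9 (mod 21).
    Divide the congruence (and modulus) by g = 3: 6·t ≡ -3 (mod 7).
    Reduce coefficients mod 7: 6·t ≡ 4 (mod 7).
    The inverse of 6 mod 7 is 6 (since 6·6 = 36 = 5·7 + 1), so t ≡ 6·4 = 24 ≡ 3 (mod 7).
    Then x = 17 + 18·3 = 71, valid modulo lcm(18, 21) = 126: x ≡ 71 (mod 126).
  Combine with x ≡ 7 (mod 10): gcd(126, 10) = 2; 7 - 71 = -64, which IS divisible by 2, so compatible.
    Write x = 71 + 126·t and substitute into x ≡ 7 (mod 10): 126·t ≡ 7 − 71 = -64 (mod 10).
    Divide the congruence (and modulus) by g = 2: 63·t ≡ -32 (mod 5).
    Reduce coefficients mod 5: 3·t ≡ 3 (mod 5).
    The inverse of 3 mod 5 is 2 (since 3·2 = 6 = 1·5 + 1), so t ≡ 2·3 = 6 ≡ 1 (mod 5).
    Then x = 71 + 126·1 = 197, valid modulo lcm(126, 10) = 630: x ≡ 197 (mod 630).
Verify: 197 mod 18 = 17, 197 mod 21 = 8, 197 mod 10 = 7.

x ≡ 197 (mod 630).


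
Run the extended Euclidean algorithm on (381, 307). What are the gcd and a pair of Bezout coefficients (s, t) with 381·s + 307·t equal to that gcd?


Euclidean algorithm on (381, 307) — divide until remainder is 0:
  381 = 1 · 307 + 74
  307 = 4 · 74 + 11
  74 = 6 · 11 + 8
  11 = 1 · 8 + 3
  8 = 2 · 3 + 2
  3 = 1 · 2 + 1
  2 = 2 · 1 + 0
gcd(381, 307) = 1.
Track Bezout coefficients alongside the remainders: start with r₀ = 381 = a·1 + b·0 (s = 1, t = 0) and r₁ = 307 = a·0 + b·1 (s = 0, t = 1); each new remainder r_{k+1} = r_{k-1} − q_k·r_k inherits s_{k+1} = s_{k-1} − q_k·s_k, t_{k+1} = t_{k-1} − q_k·t_k, so r_k = a·s_k + b·t_k at every step:
  q = 1: r = 74, s = 1 − 1·0 = 1, t = 0 − 1·1 = -1  (check: 381·1 + 307·(-1) = 74)
  q = 4: r = 11, s = 0 − 4·1 = -4, t = 1 − 4·(-1) = 5  (check: 381·(-4) + 307·5 = 11)
  q = 6: r = 8, s = 1 − 6·(-4) = 25, t = -1 − 6·5 = -31  (check: 381·25 + 307·(-31) = 8)
  q = 1: r = 3, s = -4 − 1·25 = -29, t = 5 − 1·(-31) = 36  (check: 381·(-29) + 307·36 = 3)
  q = 2: r = 2, s = 25 − 2·(-29) = 83, t = -31 − 2·36 = -103  (check: 381·83 + 307·(-103) = 2)
  q = 1: r = 1, s = -29 − 1·83 = -112, t = 36 − 1·(-103) = 139  (check: 381·(-112) + 307·139 = 1)
The row with r = 1 (the gcd) gives the Bezout coefficients s = -112, t = 139.
Result: 381 · (-112) + 307 · (139) = 1.

gcd(381, 307) = 1; s = -112, t = 139 (check: 381·(-112) + 307·139 = 1).


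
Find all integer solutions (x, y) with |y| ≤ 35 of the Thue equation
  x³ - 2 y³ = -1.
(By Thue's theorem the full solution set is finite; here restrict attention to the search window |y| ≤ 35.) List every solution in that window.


The equation is x³ - 2y³ = -1. For fixed y, x³ = 2·y³ − 1, so a solution requires the RHS to be a perfect cube.
Strategy: iterate y from -35 to 35, compute RHS = 2·y³ − 1, and check whether it is a (positive or negative) perfect cube.
Check small values of y:
  y = 0: RHS = -1 = (-1)³ ⇒ x = -1 works.
  y = 1: RHS = 1 = (1)³ ⇒ x = 1 works.
  y = -1: RHS = -3 is not a perfect cube.
  y = 2: RHS = 15 is not a perfect cube.
  y = -2: RHS = -17 is not a perfect cube.
  y = 3: RHS = 53 is not a perfect cube.
  y = -3: RHS = -55 is not a perfect cube.
Continuing the search up to |y| = 35 finds no further solutions beyond those listed.
Collected solutions: (-1, 0), (1, 1).

Solutions (with |y| ≤ 35): (-1, 0), (1, 1).


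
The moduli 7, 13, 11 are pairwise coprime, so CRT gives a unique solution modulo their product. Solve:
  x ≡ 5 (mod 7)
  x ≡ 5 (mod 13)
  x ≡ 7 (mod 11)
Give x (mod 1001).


Moduli 7, 13, 11 are pairwise coprime; by CRT there is a unique solution modulo M = 7 · 13 · 11 = 1001.
Solve pairwise, accumulating the modulus:
  Start with x ≡ 5 (mod 7).
  Combine with x ≡ 5 (mod 13): since gcd(7, 13) = 1, we get a unique residue mod 91.
    Write x = 5 + 7·t and substitute into x ≡ 5 (mod 13): 7·t ≡ 5 − 5 = 0 (mod 13).
    The inverse of 7 mod 13 is 2 (since 7·2 = 14 = 1·13 + 1), so t ≡ 2·0 = 0 ≡ 0 (mod 13).
    Then x = 5 + 7·0 = 5, valid modulo lcm(7, 13) = 91: x ≡ 5 (mod 91).
  Combine with x ≡ 7 (mod 11): since gcd(91, 11) = 1, we get a unique residue mod 1001.
    Write x = 5 + 91·t and substitute into x ≡ 7 (mod 11): 91·t ≡ 7 − 5 = 2 (mod 11).
    Reduce coefficients mod 11: 3·t ≡ 2 (mod 11).
    The inverse of 3 mod 11 is 4 (since 3·4 = 12 = 1·11 + 1), so t ≡ 4·2 = 8 ≡ 8 (mod 11).
    Then x = 5 + 91·8 = 733, valid modulo lcm(91, 11) = 1001: x ≡ 733 (mod 1001).
Verify: 733 mod 7 = 5 ✓, 733 mod 13 = 5 ✓, 733 mod 11 = 7 ✓.

x ≡ 733 (mod 1001).


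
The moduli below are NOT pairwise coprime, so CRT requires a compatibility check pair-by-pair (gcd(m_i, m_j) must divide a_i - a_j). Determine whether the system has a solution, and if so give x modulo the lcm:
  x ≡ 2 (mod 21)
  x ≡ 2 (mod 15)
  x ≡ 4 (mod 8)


Moduli 21, 15, 8 are not pairwise coprime, so CRT works modulo lcm(m_i) when all pairwise compatibility conditions hold.
Pairwise compatibility: gcd(m_i, m_j) must divide a_i - a_j for every pair.
Merge one congruence at a time:
  Start: x ≡ 2 (mod 21).
  Combine with x ≡ 2 (mod 15): gcd(21, 15) = 3; 2 - 2 = 0, which IS divisible by 3, so compatible.
    Write x = 2 + 21·t and substitute into x ≡ 2 (mod 15): 21·t ≡ 2 − 2 = 0 (mod 15).
    Divide the congruence (and modulus) by g = 3: 7·t ≡ 0 (mod 5).
    Reduce coefficients mod 5: 2·t ≡ 0 (mod 5).
    The inverse of 2 mod 5 is 3 (since 2·3 = 6 = 1·5 + 1), so t ≡ 3·0 = 0 ≡ 0 (mod 5).
    Then x = 2 + 21·0 = 2, valid modulo lcm(21, 15) = 105: x ≡ 2 (mod 105).
  Combine with x ≡ 4 (mod 8): gcd(105, 8) = 1; 4 - 2 = 2, which IS divisible by 1, so compatible.
    Write x = 2 + 105·t and substitute into x ≡ 4 (mod 8): 105·t ≡ 4 − 2 = 2 (mod 8).
    Reduce coefficients mod 8: 1·t ≡ 2 (mod 8).
    So t ≡ 2 (mod 8).
    Then x = 2 + 105·2 = 212, valid modulo lcm(105, 8) = 840: x ≡ 212 (mod 840).
Verify: 212 mod 21 = 2, 212 mod 15 = 2, 212 mod 8 = 4.

x ≡ 212 (mod 840).


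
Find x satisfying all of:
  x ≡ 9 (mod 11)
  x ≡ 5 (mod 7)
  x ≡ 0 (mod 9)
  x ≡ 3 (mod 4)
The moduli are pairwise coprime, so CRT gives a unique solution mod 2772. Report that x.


Product of moduli M = 11 · 7 · 9 · 4 = 2772.
Merge one congruence at a time:
  Start: x ≡ 9 (mod 11).
  Combine with x ≡ 5 (mod 7); new modulus lcm = 77.
    Write x = 9 + 11·t and substitute into x ≡ 5 (mod 7): 11·t ≡ 5 − 9 = -4 (mod 7).
    Reduce coefficients mod 7: 4·t ≡ 3 (mod 7).
    The inverse of 4 mod 7 is 2 (since 4·2 = 8 = 1·7 + 1), so t ≡ 2·3 = 6 ≡ 6 (mod 7).
    Then x = 9 + 11·6 = 75, valid modulo lcm(11, 7) = 77: x ≡ 75 (mod 77).
  Combine with x ≡ 0 (mod 9); new modulus lcm = 693.
    Write x = 75 + 77·t and substitute into x ≡ 0 (mod 9): 77·t ≡ 0 − 75 = -75 (mod 9).
    Reduce coefficients mod 9: 5·t ≡ 6 (mod 9).
    The inverse of 5 mod 9 is 2 (since 5·2 = 10 = 1·9 + 1), so t ≡ 2·6 = 12 ≡ 3 (mod 9).
    Then x = 75 + 77·3 = 306, valid modulo lcm(77, 9) = 693: x ≡ 306 (mod 693).
  Combine with x ≡ 3 (mod 4); new modulus lcm = 2772.
    Write x = 306 + 693·t and substitute into x ≡ 3 (mod 4): 693·t ≡ 3 − 306 = -303 (mod 4).
    Reduce coefficients mod 4: 1·t ≡ 1 (mod 4).
    So t ≡ 1 (mod 4).
    Then x = 306 + 693·1 = 999, valid modulo lcm(693, 4) = 2772: x ≡ 999 (mod 2772).
Verify against each original: 999 mod 11 = 9, 999 mod 7 = 5, 999 mod 9 = 0, 999 mod 4 = 3.

x ≡ 999 (mod 2772).


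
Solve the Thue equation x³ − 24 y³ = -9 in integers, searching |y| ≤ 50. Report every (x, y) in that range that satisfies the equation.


The equation is x³ - 24y³ = -9. For fixed y, x³ = 24·y³ − 9, so a solution requires the RHS to be a perfect cube.
Strategy: iterate y from -50 to 50, compute RHS = 24·y³ − 9, and check whether it is a (positive or negative) perfect cube.
Check small values of y:
  y = 0: RHS = -9 is not a perfect cube.
  y = 1: RHS = 15 is not a perfect cube.
  y = -1: RHS = -33 is not a perfect cube.
  y = 2: RHS = 183 is not a perfect cube.
  y = -2: RHS = -201 is not a perfect cube.
  y = 3: RHS = 639 is not a perfect cube.
  y = -3: RHS = -657 is not a perfect cube.
Continuing the search up to |y| = 50 finds no solutions either.
No (x, y) in the scanned range satisfies the equation.

No integer solutions with |y| ≤ 50.


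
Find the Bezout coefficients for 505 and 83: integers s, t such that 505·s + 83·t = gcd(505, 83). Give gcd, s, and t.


Euclidean algorithm on (505, 83) — divide until remainder is 0:
  505 = 6 · 83 + 7
  83 = 11 · 7 + 6
  7 = 1 · 6 + 1
  6 = 6 · 1 + 0
gcd(505, 83) = 1.
Track Bezout coefficients alongside the remainders: start with r₀ = 505 = a·1 + b·0 (s = 1, t = 0) and r₁ = 83 = a·0 + b·1 (s = 0, t = 1); each new remainder r_{k+1} = r_{k-1} − q_k·r_k inherits s_{k+1} = s_{k-1} − q_k·s_k, t_{k+1} = t_{k-1} − q_k·t_k, so r_k = a·s_k + b·t_k at every step:
  q = 6: r = 7, s = 1 − 6·0 = 1, t = 0 − 6·1 = -6  (check: 505·1 + 83·(-6) = 7)
  q = 11: r = 6, s = 0 − 11·1 = -11, t = 1 − 11·(-6) = 67  (check: 505·(-11) + 83·67 = 6)
  q = 1: r = 1, s = 1 − 1·(-11) = 12, t = -6 − 1·67 = -73  (check: 505·12 + 83·(-73) = 1)
The row with r = 1 (the gcd) gives the Bezout coefficients s = 12, t = -73.
Result: 505 · (12) + 83 · (-73) = 1.

gcd(505, 83) = 1; s = 12, t = -73 (check: 505·12 + 83·(-73) = 1).


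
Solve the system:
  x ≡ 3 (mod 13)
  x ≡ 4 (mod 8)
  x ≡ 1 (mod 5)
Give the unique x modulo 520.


Moduli 13, 8, 5 are pairwise coprime; by CRT there is a unique solution modulo M = 13 · 8 · 5 = 520.
Solve pairwise, accumulating the modulus:
  Start with x ≡ 3 (mod 13).
  Combine with x ≡ 4 (mod 8): since gcd(13, 8) = 1, we get a unique residue mod 104.
    Write x = 3 + 13·t and substitute into x ≡ 4 (mod 8): 13·t ≡ 4 − 3 = 1 (mod 8).
    Reduce coefficients mod 8: 5·t ≡ 1 (mod 8).
    The inverse of 5 mod 8 is 5 (since 5·5 = 25 = 3·8 + 1), so t ≡ 5·1 = 5 ≡ 5 (mod 8).
    Then x = 3 + 13·5 = 68, valid modulo lcm(13, 8) = 104: x ≡ 68 (mod 104).
  Combine with x ≡ 1 (mod 5): since gcd(104, 5) = 1, we get a unique residue mod 520.
    Write x = 68 + 104·t and substitute into x ≡ 1 (mod 5): 104·t ≡ 1 − 68 = -67 (mod 5).
    Reduce coefficients mod 5: 4·t ≡ 3 (mod 5).
    The inverse of 4 mod 5 is 4 (since 4·4 = 16 = 3·5 + 1), so t ≡ 4·3 = 12 ≡ 2 (mod 5).
    Then x = 68 + 104·2 = 276, valid modulo lcm(104, 5) = 520: x ≡ 276 (mod 520).
Verify: 276 mod 13 = 3 ✓, 276 mod 8 = 4 ✓, 276 mod 5 = 1 ✓.

x ≡ 276 (mod 520).


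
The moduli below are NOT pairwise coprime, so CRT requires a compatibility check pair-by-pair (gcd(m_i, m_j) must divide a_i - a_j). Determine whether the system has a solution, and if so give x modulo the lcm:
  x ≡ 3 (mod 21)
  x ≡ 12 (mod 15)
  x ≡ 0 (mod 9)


Moduli 21, 15, 9 are not pairwise coprime, so CRT works modulo lcm(m_i) when all pairwise compatibility conditions hold.
Pairwise compatibility: gcd(m_i, m_j) must divide a_i - a_j for every pair.
Merge one congruence at a time:
  Start: x ≡ 3 (mod 21).
  Combine with x ≡ 12 (mod 15): gcd(21, 15) = 3; 12 - 3 = 9, which IS divisible by 3, so compatible.
    Write x = 3 + 21·t and substitute into x ≡ 12 (mod 15): 21·t ≡ 12 − 3 = 9 (mod 15).
    Divide the congruence (and modulus) by g = 3: 7·t ≡ 3 (mod 5).
    Reduce coefficients mod 5: 2·t ≡ 3 (mod 5).
    The inverse of 2 mod 5 is 3 (since 2·3 = 6 = 1·5 + 1), so t ≡ 3·3 = 9 ≡ 4 (mod 5).
    Then x = 3 + 21·4 = 87, valid modulo lcm(21, 15) = 105: x ≡ 87 (mod 105).
  Combine with x ≡ 0 (mod 9): gcd(105, 9) = 3; 0 - 87 = -87, which IS divisible by 3, so compatible.
    Write x = 87 + 105·t and substitute into x ≡ 0 (mod 9): 105·t ≡ 0 − 87 = -87 (mod 9).
    Divide the congruence (and modulus) by g = 3: 35·t ≡ -29 (mod 3).
    Reduce coefficients mod 3: 2·t ≡ 1 (mod 3).
    The inverse of 2 mod 3 is 2 (since 2·2 = 4 = 1·3 + 1), so t ≡ 2·1 = 2 ≡ 2 (mod 3).
    Then x = 87 + 105·2 = 297, valid modulo lcm(105, 9) = 315: x ≡ 297 (mod 315).
Verify: 297 mod 21 = 3, 297 mod 15 = 12, 297 mod 9 = 0.

x ≡ 297 (mod 315).


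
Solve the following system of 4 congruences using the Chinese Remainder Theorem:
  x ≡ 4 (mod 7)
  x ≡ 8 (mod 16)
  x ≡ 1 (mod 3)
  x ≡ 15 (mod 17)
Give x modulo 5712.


Product of moduli M = 7 · 16 · 3 · 17 = 5712.
Merge one congruence at a time:
  Start: x ≡ 4 (mod 7).
  Combine with x ≡ 8 (mod 16); new modulus lcm = 112.
    Write x = 4 + 7·t and substitute into x ≡ 8 (mod 16): 7·t ≡ 8 − 4 = 4 (mod 16).
    The inverse of 7 mod 16 is 7 (since 7·7 = 49 = 3·16 + 1), so t ≡ 7·4 = 28 ≡ 12 (mod 16).
    Then x = 4 + 7·12 = 88, valid modulo lcm(7, 16) = 112: x ≡ 88 (mod 112).
  Combine with x ≡ 1 (mod 3); new modulus lcm = 336.
    Write x = 88 + 112·t and substitute into x ≡ 1 (mod 3): 112·t ≡ 1 − 88 = -87 (mod 3).
    Reduce coefficients mod 3: 1·t ≡ 0 (mod 3).
    So t ≡ 0 (mod 3).
    Then x = 88 + 112·0 = 88, valid modulo lcm(112, 3) = 336: x ≡ 88 (mod 336).
  Combine with x ≡ 15 (mod 17); new modulus lcm = 5712.
    Write x = 88 + 336·t and substitute into x ≡ 15 (mod 17): 336·t ≡ 15 − 88 = -73 (mod 17).
    Reduce coefficients mod 17: 13·t ≡ 12 (mod 17).
    The inverse of 13 mod 17 is 4 (since 13·4 = 52 = 3·17 + 1), so t ≡ 4·12 = 48 ≡ 14 (mod 17).
    Then x = 88 + 336·14 = 4792, valid modulo lcm(336, 17) = 5712: x ≡ 4792 (mod 5712).
Verify against each original: 4792 mod 7 = 4, 4792 mod 16 = 8, 4792 mod 3 = 1, 4792 mod 17 = 15.

x ≡ 4792 (mod 5712).


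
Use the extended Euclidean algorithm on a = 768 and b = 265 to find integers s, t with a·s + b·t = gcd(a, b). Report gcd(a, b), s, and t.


Euclidean algorithm on (768, 265) — divide until remainder is 0:
  768 = 2 · 265 + 238
  265 = 1 · 238 + 27
  238 = 8 · 27 + 22
  27 = 1 · 22 + 5
  22 = 4 · 5 + 2
  5 = 2 · 2 + 1
  2 = 2 · 1 + 0
gcd(768, 265) = 1.
Track Bezout coefficients alongside the remainders: start with r₀ = 768 = a·1 + b·0 (s = 1, t = 0) and r₁ = 265 = a·0 + b·1 (s = 0, t = 1); each new remainder r_{k+1} = r_{k-1} − q_k·r_k inherits s_{k+1} = s_{k-1} − q_k·s_k, t_{k+1} = t_{k-1} − q_k·t_k, so r_k = a·s_k + b·t_k at every step:
  q = 2: r = 238, s = 1 − 2·0 = 1, t = 0 − 2·1 = -2  (check: 768·1 + 265·(-2) = 238)
  q = 1: r = 27, s = 0 − 1·1 = -1, t = 1 − 1·(-2) = 3  (check: 768·(-1) + 265·3 = 27)
  q = 8: r = 22, s = 1 − 8·(-1) = 9, t = -2 − 8·3 = -26  (check: 768·9 + 265·(-26) = 22)
  q = 1: r = 5, s = -1 − 1·9 = -10, t = 3 − 1·(-26) = 29  (check: 768·(-10) + 265·29 = 5)
  q = 4: r = 2, s = 9 − 4·(-10) = 49, t = -26 − 4·29 = -142  (check: 768·49 + 265·(-142) = 2)
  q = 2: r = 1, s = -10 − 2·49 = -108, t = 29 − 2·(-142) = 313  (check: 768·(-108) + 265·313 = 1)
The row with r = 1 (the gcd) gives the Bezout coefficients s = -108, t = 313.
Result: 768 · (-108) + 265 · (313) = 1.

gcd(768, 265) = 1; s = -108, t = 313 (check: 768·(-108) + 265·313 = 1).


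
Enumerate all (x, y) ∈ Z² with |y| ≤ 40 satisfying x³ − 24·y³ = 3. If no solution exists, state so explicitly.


The equation is x³ - 24y³ = 3. For fixed y, x³ = 24·y³ + 3, so a solution requires the RHS to be a perfect cube.
Strategy: iterate y from -40 to 40, compute RHS = 24·y³ + 3, and check whether it is a (positive or negative) perfect cube.
Check small values of y:
  y = 0: RHS = 3 is not a perfect cube.
  y = 1: RHS = 27 = (3)³ ⇒ x = 3 works.
  y = -1: RHS = -21 is not a perfect cube.
  y = 2: RHS = 195 is not a perfect cube.
  y = -2: RHS = -189 is not a perfect cube.
  y = 3: RHS = 651 is not a perfect cube.
  y = -3: RHS = -645 is not a perfect cube.
Continuing the search up to |y| = 40 finds no further solutions beyond those listed.
Collected solutions: (3, 1).

Solutions (with |y| ≤ 40): (3, 1).


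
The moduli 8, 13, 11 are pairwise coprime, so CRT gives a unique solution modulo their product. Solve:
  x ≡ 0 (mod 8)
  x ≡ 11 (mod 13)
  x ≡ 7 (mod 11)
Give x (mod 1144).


Moduli 8, 13, 11 are pairwise coprime; by CRT there is a unique solution modulo M = 8 · 13 · 11 = 1144.
Solve pairwise, accumulating the modulus:
  Start with x ≡ 0 (mod 8).
  Combine with x ≡ 11 (mod 13): since gcd(8, 13) = 1, we get a unique residue mod 104.
    Write x = 0 + 8·t and substitute into x ≡ 11 (mod 13): 8·t ≡ 11 − 0 = 11 (mod 13).
    The inverse of 8 mod 13 is 5 (since 8·5 = 40 = 3·13 + 1), so t ≡ 5·11 = 55 ≡ 3 (mod 13).
    Then x = 0 + 8·3 = 24, valid modulo lcm(8, 13) = 104: x ≡ 24 (mod 104).
  Combine with x ≡ 7 (mod 11): since gcd(104, 11) = 1, we get a unique residue mod 1144.
    Write x = 24 + 104·t and substitute into x ≡ 7 (mod 11): 104·t ≡ 7 − 24 = -17 (mod 11).
    Reduce coefficients mod 11: 5·t ≡ 5 (mod 11).
    The inverse of 5 mod 11 is 9 (since 5·9 = 45 = 4·11 + 1), so t ≡ 9·5 = 45 ≡ 1 (mod 11).
    Then x = 24 + 104·1 = 128, valid modulo lcm(104, 11) = 1144: x ≡ 128 (mod 1144).
Verify: 128 mod 8 = 0 ✓, 128 mod 13 = 11 ✓, 128 mod 11 = 7 ✓.

x ≡ 128 (mod 1144).


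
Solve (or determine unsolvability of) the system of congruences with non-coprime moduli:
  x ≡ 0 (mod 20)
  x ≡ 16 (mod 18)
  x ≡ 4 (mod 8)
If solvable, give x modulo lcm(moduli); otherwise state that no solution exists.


Moduli 20, 18, 8 are not pairwise coprime, so CRT works modulo lcm(m_i) when all pairwise compatibility conditions hold.
Pairwise compatibility: gcd(m_i, m_j) must divide a_i - a_j for every pair.
Merge one congruence at a time:
  Start: x ≡ 0 (mod 20).
  Combine with x ≡ 16 (mod 18): gcd(20, 18) = 2; 16 - 0 = 16, which IS divisible by 2, so compatible.
    Write x = 0 + 20·t and substitute into x ≡ 16 (mod 18): 20·t ≡ 16 − 0 = 16 (mod 18).
    Divide the congruence (and modulus) by g = 2: 10·t ≡ 8 (mod 9).
    Reduce coefficients mod 9: 1·t ≡ 8 (mod 9).
    So t ≡ 8 (mod 9).
    Then x = 0 + 20·8 = 160, valid modulo lcm(20, 18) = 180: x ≡ 160 (mod 180).
  Combine with x ≡ 4 (mod 8): gcd(180, 8) = 4; 4 - 160 = -156, which IS divisible by 4, so compatible.
    Write x = 160 + 180·t and substitute into x ≡ 4 (mod 8): 180·t ≡ 4 − 160 = -156 (mod 8).
    Divide the congruence (and modulus) by g = 4: 45·t ≡ -39 (mod 2).
    Reduce coefficients mod 2: 1·t ≡ 1 (mod 2).
    So t ≡ 1 (mod 2).
    Then x = 160 + 180·1 = 340, valid modulo lcm(180, 8) = 360: x ≡ 340 (mod 360).
Verify: 340 mod 20 = 0, 340 mod 18 = 16, 340 mod 8 = 4.

x ≡ 340 (mod 360).


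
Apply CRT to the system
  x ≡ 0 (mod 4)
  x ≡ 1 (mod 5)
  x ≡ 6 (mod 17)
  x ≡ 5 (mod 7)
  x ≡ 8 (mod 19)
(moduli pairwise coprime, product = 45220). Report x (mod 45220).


Product of moduli M = 4 · 5 · 17 · 7 · 19 = 45220.
Merge one congruence at a time:
  Start: x ≡ 0 (mod 4).
  Combine with x ≡ 1 (mod 5); new modulus lcm = 20.
    Write x = 0 + 4·t and substitute into x ≡ 1 (mod 5): 4·t ≡ 1 − 0 = 1 (mod 5).
    The inverse of 4 mod 5 is 4 (since 4·4 = 16 = 3·5 + 1), so t ≡ 4·1 = 4 ≡ 4 (mod 5).
    Then x = 0 + 4·4 = 16, valid modulo lcm(4, 5) = 20: x ≡ 16 (mod 20).
  Combine with x ≡ 6 (mod 17); new modulus lcm = 340.
    Write x = 16 + 20·t and substitute into x ≡ 6 (mod 17): 20·t ≡ 6 − 16 = -10 (mod 17).
    Reduce coefficients mod 17: 3·t ≡ 7 (mod 17).
    The inverse of 3 mod 17 is 6 (since 3·6 = 18 = 1·17 + 1), so t ≡ 6·7 = 42 ≡ 8 (mod 17).
    Then x = 16 + 20·8 = 176, valid modulo lcm(20, 17) = 340: x ≡ 176 (mod 340).
  Combine with x ≡ 5 (mod 7); new modulus lcm = 2380.
    Write x = 176 + 340·t and substitute into x ≡ 5 (mod 7): 340·t ≡ 5 − 176 = -171 (mod 7).
    Reduce coefficients mod 7: 4·t ≡ 4 (mod 7).
    The inverse of 4 mod 7 is 2 (since 4·2 = 8 = 1·7 + 1), so t ≡ 2·4 = 8 ≡ 1 (mod 7).
    Then x = 176 + 340·1 = 516, valid modulo lcm(340, 7) = 2380: x ≡ 516 (mod 2380).
  Combine with x ≡ 8 (mod 19); new modulus lcm = 45220.
    Write x = 516 + 2380·t and substitute into x ≡ 8 (mod 19): 2380·t ≡ 8 − 516 = -508 (mod 19).
    Reduce coefficients mod 19: 5·t ≡ 5 (mod 19).
    The inverse of 5 mod 19 is 4 (since 5·4 = 20 = 1·19 + 1), so t ≡ 4·5 = 20 ≡ 1 (mod 19).
    Then x = 516 + 2380·1 = 2896, valid modulo lcm(2380, 19) = 45220: x ≡ 2896 (mod 45220).
Verify against each original: 2896 mod 4 = 0, 2896 mod 5 = 1, 2896 mod 17 = 6, 2896 mod 7 = 5, 2896 mod 19 = 8.

x ≡ 2896 (mod 45220).


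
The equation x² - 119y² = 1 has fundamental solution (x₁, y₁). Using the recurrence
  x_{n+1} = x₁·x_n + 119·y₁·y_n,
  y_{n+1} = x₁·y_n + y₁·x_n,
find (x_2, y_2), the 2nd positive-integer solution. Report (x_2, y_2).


Step 1: Find the fundamental solution (x₁, y₁) of x² - 119y² = 1.
  Expand √119 as a continued fraction. a₀ = ⌊√119⌋ = 10; iterate m_{k+1} = d_k·a_k − m_k, d_{k+1} = (119 − m_{k+1}²)/d_k, a_{k+1} = ⌊(a₀ + m_{k+1})/d_{k+1}⌋ (starting m₀ = 0, d₀ = 1), with convergents p_k = a_k·p_{k-1} + p_{k-2}, q_k = a_k·q_{k-1} + q_{k-2} (p₋₁ = 1, q₋₁ = 0):
  k = 0: a₀ = 10; p₀/q₀ = 10/1; p₀² − 119·q₀² = 100 − 119 = -19.
  k = 1: m = 10, d = 19, a = ⌊(10 + 10)/19⌋ = 1; p/q = (1·10 + 1)/(1·1 + 0) = 11/1; p² − 119·q² = 121 − 119 = 2.
  k = 2: m = 9, d = 2, a = ⌊(10 + 9)/2⌋ = 9; p/q = (9·11 + 10)/(9·1 + 1) = 109/10; p² − 119·q² = 11881 − 11900 = -19.
  k = 3: m = 9, d = 19, a = ⌊(10 + 9)/19⌋ = 1; p/q = (1·109 + 11)/(1·10 + 1) = 120/11; p² − 119·q² = 14400 − 14399 = 1.
  The first convergent with p² − 119·q² = 1 gives the fundamental solution (x₁, y₁) = (120, 11).
Step 2: Apply the recurrence (x_{n+1}, y_{n+1}) = (x₁x_n + 119y₁y_n, x₁y_n + y₁x_n) repeatedly.
  From (x_1, y_1) = (120, 11): x_2 = 120·120 + 119·11·11 = 28799; y_2 = 120·11 + 11·120 = 2640.
Step 3: Verify x_2² - 119·y_2² = 829382401 - 829382400 = 1 (should be 1). ✓

(x_1, y_1) = (120, 11); (x_2, y_2) = (28799, 2640).


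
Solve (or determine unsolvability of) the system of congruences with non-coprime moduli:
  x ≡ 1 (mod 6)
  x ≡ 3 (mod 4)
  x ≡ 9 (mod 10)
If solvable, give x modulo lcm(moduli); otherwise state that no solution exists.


Moduli 6, 4, 10 are not pairwise coprime, so CRT works modulo lcm(m_i) when all pairwise compatibility conditions hold.
Pairwise compatibility: gcd(m_i, m_j) must divide a_i - a_j for every pair.
Merge one congruence at a time:
  Start: x ≡ 1 (mod 6).
  Combine with x ≡ 3 (mod 4): gcd(6, 4) = 2; 3 - 1 = 2, which IS divisible by 2, so compatible.
    Write x = 1 + 6·t and substitute into x ≡ 3 (mod 4): 6·t ≡ 3 − 1 = 2 (mod 4).
    Divide the congruence (and modulus) by g = 2: 3·t ≡ 1 (mod 2).
    Reduce coefficients mod 2: 1·t ≡ 1 (mod 2).
    So t ≡ 1 (mod 2).
    Then x = 1 + 6·1 = 7, valid modulo lcm(6, 4) = 12: x ≡ 7 (mod 12).
  Combine with x ≡ 9 (mod 10): gcd(12, 10) = 2; 9 - 7 = 2, which IS divisible by 2, so compatible.
    Write x = 7 + 12·t and substitute into x ≡ 9 (mod 10): 12·t ≡ 9 − 7 = 2 (mod 10).
    Divide the congruence (and modulus) by g = 2: 6·t ≡ 1 (mod 5).
    Reduce coefficients mod 5: 1·t ≡ 1 (mod 5).
    So t ≡ 1 (mod 5).
    Then x = 7 + 12·1 = 19, valid modulo lcm(12, 10) = 60: x ≡ 19 (mod 60).
Verify: 19 mod 6 = 1, 19 mod 4 = 3, 19 mod 10 = 9.

x ≡ 19 (mod 60).


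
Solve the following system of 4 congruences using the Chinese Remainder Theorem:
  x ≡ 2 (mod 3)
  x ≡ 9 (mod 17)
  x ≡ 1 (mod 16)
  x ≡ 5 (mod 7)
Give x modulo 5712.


Product of moduli M = 3 · 17 · 16 · 7 = 5712.
Merge one congruence at a time:
  Start: x ≡ 2 (mod 3).
  Combine with x ≡ 9 (mod 17); new modulus lcm = 51.
    Write x = 2 + 3·t and substitute into x ≡ 9 (mod 17): 3·t ≡ 9 − 2 = 7 (mod 17).
    The inverse of 3 mod 17 is 6 (since 3·6 = 18 = 1·17 + 1), so t ≡ 6·7 = 42 ≡ 8 (mod 17).
    Then x = 2 + 3·8 = 26, valid modulo lcm(3, 17) = 51: x ≡ 26 (mod 51).
  Combine with x ≡ 1 (mod 16); new modulus lcm = 816.
    Write x = 26 + 51·t and substitute into x ≡ 1 (mod 16): 51·t ≡ 1 − 26 = -25 (mod 16).
    Reduce coefficients mod 16: 3·t ≡ 7 (mod 16).
    The inverse of 3 mod 16 is 11 (since 3·11 = 33 = 2·16 + 1), so t ≡ 11·7 = 77 ≡ 13 (mod 16).
    Then x = 26 + 51·13 = 689, valid modulo lcm(51, 16) = 816: x ≡ 689 (mod 816).
  Combine with x ≡ 5 (mod 7); new modulus lcm = 5712.
    Write x = 689 + 816·t and substitute into x ≡ 5 (mod 7): 816·t ≡ 5 − 689 = -684 (mod 7).
    Reduce coefficients mod 7: 4·t ≡ 2 (mod 7).
    The inverse of 4 mod 7 is 2 (since 4·2 = 8 = 1·7 + 1), so t ≡ 2·2 = 4 ≡ 4 (mod 7).
    Then x = 689 + 816·4 = 3953, valid modulo lcm(816, 7) = 5712: x ≡ 3953 (mod 5712).
Verify against each original: 3953 mod 3 = 2, 3953 mod 17 = 9, 3953 mod 16 = 1, 3953 mod 7 = 5.

x ≡ 3953 (mod 5712).


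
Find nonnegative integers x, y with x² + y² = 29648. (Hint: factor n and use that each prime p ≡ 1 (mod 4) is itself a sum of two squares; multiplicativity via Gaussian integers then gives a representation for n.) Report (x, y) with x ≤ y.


Step 1: Factor n = 29648 = 2^4 · 17 · 109.
Step 2: Check the mod-4 condition on each prime factor: 2 = 2 (special); 17 ≡ 1 (mod 4), exponent 1; 109 ≡ 1 (mod 4), exponent 1.
All primes ≡ 3 (mod 4) appear to even exponent (or don't appear), so by the two-squares theorem n IS expressible as a sum of two squares.
Step 3: Build a representation. Group n = k² · m with k = 4 and m = 17 · 109 = 1853 (a product of primes ≡ 1 (mod 4)); a representation of m scales to one of n via (k·x)² + (k·y)² = k²(x² + y²). Each prime p ≡ 1 (mod 4) is itself a sum of two squares; find a² by testing p − a² for a perfect square:
  17: 17 − 1² = 16 = 4² ⇒ 17 = 1² + 4².
  109: 109 − 1² = 108, 109 − 2² = 105, 109 − 3² = 100 = 10² ⇒ 109 = 3² + 10².
  Combine using the Brahmagupta–Fibonacci identity (a² + b²)(c² + d²) = (ac − bd)² + (ad + bc)² = (ac + bd)² + (ad − bc)²:
  17 · 109 = 1853: from (1² + 4²)(3² + 10²), take (1·3 − 4·10, 1·10 + 4·3) = (3 − 40, 10 + 12) = (-37, 22); dropping signs (only squares matter) gives (37, 22); check 37² + 22² = 1369 + 484 = 1853 ✓.
  Scale by k = 4: (4·37, 4·22) = (148, 88).
Step 4: Order so x ≤ y and verify: 88² + 148² = 7744 + 21904 = 29648 = n. ✓

n = 29648 = 88² + 148² (one valid representation with x ≤ y).


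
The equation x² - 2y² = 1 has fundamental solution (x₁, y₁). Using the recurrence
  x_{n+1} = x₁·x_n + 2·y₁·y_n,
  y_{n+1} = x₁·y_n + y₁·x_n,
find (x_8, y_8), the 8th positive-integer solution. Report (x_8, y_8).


Step 1: Find the fundamental solution (x₁, y₁) of x² - 2y² = 1.
  Expand √2 as a continued fraction. a₀ = ⌊√2⌋ = 1; iterate m_{k+1} = d_k·a_k − m_k, d_{k+1} = (2 − m_{k+1}²)/d_k, a_{k+1} = ⌊(a₀ + m_{k+1})/d_{k+1}⌋ (starting m₀ = 0, d₀ = 1), with convergents p_k = a_k·p_{k-1} + p_{k-2}, q_k = a_k·q_{k-1} + q_{k-2} (p₋₁ = 1, q₋₁ = 0):
  k = 0: a₀ = 1; p₀/q₀ = 1/1; p₀² − 2·q₀² = 1 − 2 = -1.
  k = 1: m = 1, d = 1, a = ⌊(1 + 1)/1⌋ = 2; p/q = (2·1 + 1)/(2·1 + 0) = 3/2; p² − 2·q² = 9 − 8 = 1.
  The first convergent with p² − 2·q² = 1 gives the fundamental solution (x₁, y₁) = (3, 2).
Step 2: Apply the recurrence (x_{n+1}, y_{n+1}) = (x₁x_n + 2y₁y_n, x₁y_n + y₁x_n) repeatedly.
  From (x_1, y_1) = (3, 2): x_2 = 3·3 + 2·2·2 = 17; y_2 = 3·2 + 2·3 = 12.
  From (x_2, y_2) = (17, 12): x_3 = 3·17 + 2·2·12 = 99; y_3 = 3·12 + 2·17 = 70.
  From (x_3, y_3) = (99, 70): x_4 = 3·99 + 2·2·70 = 577; y_4 = 3·70 + 2·99 = 408.
  From (x_4, y_4) = (577, 408): x_5 = 3·577 + 2·2·408 = 3363; y_5 = 3·408 + 2·577 = 2378.
  From (x_5, y_5) = (3363, 2378): x_6 = 3·3363 + 2·2·2378 = 19601; y_6 = 3·2378 + 2·3363 = 13860.
  From (x_6, y_6) = (19601, 13860): x_7 = 3·19601 + 2·2·13860 = 114243; y_7 = 3·13860 + 2·19601 = 80782.
  From (x_7, y_7) = (114243, 80782): x_8 = 3·114243 + 2·2·80782 = 665857; y_8 = 3·80782 + 2·114243 = 470832.
Step 3: Verify x_8² - 2·y_8² = 443365544449 - 443365544448 = 1 (should be 1). ✓

(x_1, y_1) = (3, 2); (x_8, y_8) = (665857, 470832).


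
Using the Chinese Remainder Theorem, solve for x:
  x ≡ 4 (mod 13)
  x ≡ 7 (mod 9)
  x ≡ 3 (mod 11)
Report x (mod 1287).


Moduli 13, 9, 11 are pairwise coprime; by CRT there is a unique solution modulo M = 13 · 9 · 11 = 1287.
Solve pairwise, accumulating the modulus:
  Start with x ≡ 4 (mod 13).
  Combine with x ≡ 7 (mod 9): since gcd(13, 9) = 1, we get a unique residue mod 117.
    Write x = 4 + 13·t and substitute into x ≡ 7 (mod 9): 13·t ≡ 7 − 4 = 3 (mod 9).
    Reduce coefficients mod 9: 4·t ≡ 3 (mod 9).
    The inverse of 4 mod 9 is 7 (since 4·7 = 28 = 3·9 + 1), so t ≡ 7·3 = 21 ≡ 3 (mod 9).
    Then x = 4 + 13·3 = 43, valid modulo lcm(13, 9) = 117: x ≡ 43 (mod 117).
  Combine with x ≡ 3 (mod 11): since gcd(117, 11) = 1, we get a unique residue mod 1287.
    Write x = 43 + 117·t and substitute into x ≡ 3 (mod 11): 117·t ≡ 3 − 43 = -40 (mod 11).
    Reduce coefficients mod 11: 7·t ≡ 4 (mod 11).
    The inverse of 7 mod 11 is 8 (since 7·8 = 56 = 5·11 + 1), so t ≡ 8·4 = 32 ≡ 10 (mod 11).
    Then x = 43 + 117·10 = 1213, valid modulo lcm(117, 11) = 1287: x ≡ 1213 (mod 1287).
Verify: 1213 mod 13 = 4 ✓, 1213 mod 9 = 7 ✓, 1213 mod 11 = 3 ✓.

x ≡ 1213 (mod 1287).


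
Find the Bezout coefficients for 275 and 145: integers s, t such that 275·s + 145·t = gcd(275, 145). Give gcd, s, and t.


Euclidean algorithm on (275, 145) — divide until remainder is 0:
  275 = 1 · 145 + 130
  145 = 1 · 130 + 15
  130 = 8 · 15 + 10
  15 = 1 · 10 + 5
  10 = 2 · 5 + 0
gcd(275, 145) = 5.
Track Bezout coefficients alongside the remainders: start with r₀ = 275 = a·1 + b·0 (s = 1, t = 0) and r₁ = 145 = a·0 + b·1 (s = 0, t = 1); each new remainder r_{k+1} = r_{k-1} − q_k·r_k inherits s_{k+1} = s_{k-1} − q_k·s_k, t_{k+1} = t_{k-1} − q_k·t_k, so r_k = a·s_k + b·t_k at every step:
  q = 1: r = 130, s = 1 − 1·0 = 1, t = 0 − 1·1 = -1  (check: 275·1 + 145·(-1) = 130)
  q = 1: r = 15, s = 0 − 1·1 = -1, t = 1 − 1·(-1) = 2  (check: 275·(-1) + 145·2 = 15)
  q = 8: r = 10, s = 1 − 8·(-1) = 9, t = -1 − 8·2 = -17  (check: 275·9 + 145·(-17) = 10)
  q = 1: r = 5, s = -1 − 1·9 = -10, t = 2 − 1·(-17) = 19  (check: 275·(-10) + 145·19 = 5)
The row with r = 5 (the gcd) gives the Bezout coefficients s = -10, t = 19.
Result: 275 · (-10) + 145 · (19) = 5.

gcd(275, 145) = 5; s = -10, t = 19 (check: 275·(-10) + 145·19 = 5).


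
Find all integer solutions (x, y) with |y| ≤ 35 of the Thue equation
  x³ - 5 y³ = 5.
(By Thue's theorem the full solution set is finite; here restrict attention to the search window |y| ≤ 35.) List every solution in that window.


The equation is x³ - 5y³ = 5. For fixed y, x³ = 5·y³ + 5, so a solution requires the RHS to be a perfect cube.
Strategy: iterate y from -35 to 35, compute RHS = 5·y³ + 5, and check whether it is a (positive or negative) perfect cube.
Check small values of y:
  y = 0: RHS = 5 is not a perfect cube.
  y = 1: RHS = 10 is not a perfect cube.
  y = -1: RHS = 0 = (0)³ ⇒ x = 0 works.
  y = 2: RHS = 45 is not a perfect cube.
  y = -2: RHS = -35 is not a perfect cube.
  y = 3: RHS = 140 is not a perfect cube.
  y = -3: RHS = -130 is not a perfect cube.
Continuing the search up to |y| = 35 finds no further solutions beyond those listed.
Collected solutions: (0, -1).

Solutions (with |y| ≤ 35): (0, -1).
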